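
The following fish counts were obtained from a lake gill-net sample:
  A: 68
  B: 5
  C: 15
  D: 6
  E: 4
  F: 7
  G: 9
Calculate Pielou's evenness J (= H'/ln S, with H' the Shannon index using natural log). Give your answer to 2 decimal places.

Total N = 68+5+15+6+4+7+9 = 114, so the proportions are 0.5965, 0.0439, 0.1316, 0.0526, 0.0351, 0.0614, 0.0789 (working shown to 4 dp, full precision carried).
H' = −Σ pᵢ ln pᵢ = −((-0.3082) + (-0.1371) + (-0.2669) + (-0.1550) + (-0.1175) + (-0.1713) + (-0.2004)) = 1.3565.
With S = 7 species, ln S = 1.9459, so J = 1.3565/1.9459 = 0.6971, i.e. 0.70 to 2 decimal places.

0.70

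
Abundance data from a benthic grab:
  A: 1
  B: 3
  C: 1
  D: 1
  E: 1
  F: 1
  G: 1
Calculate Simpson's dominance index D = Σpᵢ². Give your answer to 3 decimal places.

0.185

Total N = 1+3+1+1+1+1+1 = 9, so the proportions are 0.11111, 0.33333, 0.11111, 0.11111, 0.11111, 0.11111, 0.11111 (working shown to 5 dp, full precision carried).
D = 0.11111² + 0.33333² + 0.11111² + 0.11111² + 0.11111² + 0.11111² + 0.11111² = 0.01235 + 0.11111 + 0.01235 + 0.01235 + 0.01235 + 0.01235 + 0.01235 = 0.18519.
To 3 decimal places, D = 0.185.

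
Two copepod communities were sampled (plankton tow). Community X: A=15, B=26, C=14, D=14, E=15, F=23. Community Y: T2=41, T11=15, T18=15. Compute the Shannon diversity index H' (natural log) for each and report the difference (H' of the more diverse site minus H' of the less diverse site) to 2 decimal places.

Community X: N=107, proportions 0.1402, 0.243, 0.1308, 0.1308, 0.1402, 0.215, giving H' = 1.7573 (working shown to 4 dp, full precision carried).
Community Y: N=71, proportions 0.5775, 0.2113, 0.2113, giving H' = 0.9740.
Difference = |1.7573 − 0.9740| = 0.7833, i.e. 0.78 to 2 decimal places.

0.78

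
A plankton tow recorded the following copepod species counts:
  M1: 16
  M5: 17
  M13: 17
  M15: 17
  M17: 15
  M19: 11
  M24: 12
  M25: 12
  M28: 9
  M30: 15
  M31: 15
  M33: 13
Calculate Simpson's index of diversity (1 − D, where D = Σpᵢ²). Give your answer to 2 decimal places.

0.91

Total N = 16+17+17+17+15+11+12+12+9+15+15+13 = 169, so the proportions are 0.0947, 0.1006, 0.1006, 0.1006, 0.0888, 0.0651, 0.071, 0.071, 0.0533, 0.0888, 0.0888, 0.0769 (working shown to 4 dp, full precision carried).
D = 0.0947² + 0.1006² + 0.1006² + 0.1006² + 0.0888² + 0.0651² + 0.071² + 0.071² + 0.0533² + 0.0888² + 0.0888² + 0.0769² = 0.0090 + 0.0101 + 0.0101 + 0.0101 + 0.0079 + 0.0042 + 0.0050 + 0.0050 + 0.0028 + 0.0079 + 0.0079 + 0.0059 = 0.0860.
So 1 − D = 0.9140, i.e. 0.91 to 2 decimal places.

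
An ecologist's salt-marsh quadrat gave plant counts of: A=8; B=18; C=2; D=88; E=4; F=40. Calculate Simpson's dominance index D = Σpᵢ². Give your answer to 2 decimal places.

0.38

Total N = 8+18+2+88+4+40 = 160, so the proportions are 0.05, 0.1125, 0.0125, 0.55, 0.025, 0.25 (working shown to 4 dp, full precision carried).
D = 0.05² + 0.1125² + 0.0125² + 0.55² + 0.025² + 0.25² = 0.0025 + 0.0127 + 0.0002 + 0.3025 + 0.0006 + 0.0625 = 0.3809.
To 2 decimal places, D = 0.38.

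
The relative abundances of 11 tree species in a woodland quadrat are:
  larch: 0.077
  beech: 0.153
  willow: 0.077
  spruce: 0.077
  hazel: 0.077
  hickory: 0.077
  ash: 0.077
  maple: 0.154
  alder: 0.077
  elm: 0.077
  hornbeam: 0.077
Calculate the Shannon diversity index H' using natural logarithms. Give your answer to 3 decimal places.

2.352

Each pᵢ ln pᵢ term (working shown to 5 dp, full precision carried): 0.077×(-2.56395)=-0.19742, 0.153×(-1.87732)=-0.28723, 0.077×(-2.56395)=-0.19742, 0.077×(-2.56395)=-0.19742, 0.077×(-2.56395)=-0.19742, 0.077×(-2.56395)=-0.19742, 0.077×(-2.56395)=-0.19742, 0.154×(-1.87080)=-0.28810, 0.077×(-2.56395)=-0.19742, 0.077×(-2.56395)=-0.19742, 0.077×(-2.56395)=-0.19742.
Sum = -2.35215, so H' = 2.352.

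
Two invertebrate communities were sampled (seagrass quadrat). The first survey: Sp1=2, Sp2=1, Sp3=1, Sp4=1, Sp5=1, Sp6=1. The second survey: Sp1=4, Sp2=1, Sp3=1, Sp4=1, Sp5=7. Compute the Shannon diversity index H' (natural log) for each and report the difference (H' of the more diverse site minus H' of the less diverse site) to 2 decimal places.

The first survey: N=7, proportions 0.28571, 0.14286, 0.14286, 0.14286, 0.14286, 0.14286, giving H' = 1.74787 (working shown to 5 dp, full precision carried).
The second survey: N=14, proportions 0.28571, 0.07143, 0.07143, 0.07143, 0.5, giving H' = 1.27002.
Difference = |1.74787 − 1.27002| = 0.47785, i.e. 0.48 to 2 decimal places.

0.48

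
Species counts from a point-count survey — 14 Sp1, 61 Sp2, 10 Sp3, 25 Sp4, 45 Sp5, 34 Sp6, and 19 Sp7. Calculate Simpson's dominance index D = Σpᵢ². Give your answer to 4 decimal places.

Total N = 14+61+10+25+45+34+19 = 208, so the proportions are 0.067308, 0.293269, 0.048077, 0.120192, 0.216346, 0.163462, 0.091346 (working shown to 6 dp, full precision carried).
D = 0.067308² + 0.293269² + 0.048077² + 0.120192² + 0.216346² + 0.163462² + 0.091346² = 0.004530 + 0.086007 + 0.002311 + 0.014446 + 0.046806 + 0.026720 + 0.008344 = 0.189164.
To 4 decimal places, D = 0.1892.

0.1892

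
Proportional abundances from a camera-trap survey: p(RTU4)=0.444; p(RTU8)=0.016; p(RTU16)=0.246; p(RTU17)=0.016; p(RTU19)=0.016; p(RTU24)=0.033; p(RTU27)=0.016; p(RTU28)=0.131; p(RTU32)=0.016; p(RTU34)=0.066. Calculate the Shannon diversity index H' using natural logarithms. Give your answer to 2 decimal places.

1.59

Each pᵢ ln pᵢ term (working shown to 4 dp, full precision carried): 0.444×(-0.8119)=-0.3605, 0.016×(-4.1352)=-0.0662, 0.246×(-1.4024)=-0.3450, 0.016×(-4.1352)=-0.0662, 0.016×(-4.1352)=-0.0662, 0.033×(-3.4112)=-0.1126, 0.016×(-4.1352)=-0.0662, 0.131×(-2.0326)=-0.2663, 0.016×(-4.1352)=-0.0662, 0.066×(-2.7181)=-0.1794.
Sum = -1.5945, so H' = 1.59.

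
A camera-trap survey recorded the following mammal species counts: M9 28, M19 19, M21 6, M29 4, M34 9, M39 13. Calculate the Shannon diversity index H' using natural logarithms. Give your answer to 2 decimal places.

Total N = 28+19+6+4+9+13 = 79, so the proportions are 0.3544, 0.2405, 0.0759, 0.0506, 0.1139, 0.1646 (working shown to 4 dp, full precision carried).
Each pᵢ ln pᵢ term: 0.3544×(-1.0372)=-0.3676, 0.2405×(-1.4250)=-0.3427, 0.0759×(-2.5777)=-0.1958, 0.0506×(-2.9832)=-0.1510, 0.1139×(-2.1722)=-0.2475, 0.1646×(-1.8045)=-0.2969.
Sum = -1.6016, so H' = 1.60.

1.60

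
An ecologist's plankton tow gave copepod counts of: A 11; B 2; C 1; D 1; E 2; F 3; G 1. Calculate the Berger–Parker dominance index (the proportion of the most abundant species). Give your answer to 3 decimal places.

0.524

Total N = 11+2+1+1+2+3+1 = 21, so the proportions are 0.52381, 0.09524, 0.04762, 0.04762, 0.09524, 0.14286, 0.04762 (working shown to 5 dp, full precision carried).
The largest proportion is 0.52381, i.e. d = 0.524 to 3 decimal places.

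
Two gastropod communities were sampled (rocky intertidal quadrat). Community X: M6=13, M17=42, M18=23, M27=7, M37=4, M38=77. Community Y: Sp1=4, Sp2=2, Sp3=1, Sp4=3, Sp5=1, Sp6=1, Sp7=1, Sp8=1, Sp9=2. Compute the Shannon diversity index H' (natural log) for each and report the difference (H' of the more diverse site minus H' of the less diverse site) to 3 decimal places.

0.646

Community X: N=166, proportions 0.07831, 0.25301, 0.13855, 0.04217, 0.0241, 0.46386, giving H' = 1.40065 (working shown to 5 dp, full precision carried).
Community Y: N=16, proportions 0.25, 0.125, 0.0625, 0.1875, 0.0625, 0.0625, 0.0625, 0.0625, 0.125, giving H' = 2.04674.
Difference = |1.40065 − 2.04674| = 0.64609, i.e. 0.646 to 3 decimal places.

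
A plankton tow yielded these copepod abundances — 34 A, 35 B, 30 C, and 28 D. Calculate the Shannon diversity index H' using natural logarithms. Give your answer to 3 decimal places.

Total N = 34+35+30+28 = 127, so the proportions are 0.26772, 0.27559, 0.23622, 0.22047 (working shown to 5 dp, full precision carried).
Each pᵢ ln pᵢ term: 0.26772×(-1.31783)=-0.35280, 0.27559×(-1.28884)=-0.35519, 0.23622×(-1.44299)=-0.34086, 0.22047×(-1.51198)=-0.33335.
Sum = -1.38221, so H' = 1.382.

1.382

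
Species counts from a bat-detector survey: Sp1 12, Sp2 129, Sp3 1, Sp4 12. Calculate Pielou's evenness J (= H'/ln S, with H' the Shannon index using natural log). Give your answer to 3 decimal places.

Total N = 12+129+1+12 = 154, so the proportions are 0.07792, 0.83766, 0.00649, 0.07792 (working shown to 5 dp, full precision carried).
H' = −Σ pᵢ ln pᵢ = −((-0.19886) + (-0.14838) + (-0.03271) + (-0.19886)) = 0.57881.
With S = 4 species, ln S = 1.38629, so J = 0.57881/1.38629 = 0.41753, i.e. 0.418 to 3 decimal places.

0.418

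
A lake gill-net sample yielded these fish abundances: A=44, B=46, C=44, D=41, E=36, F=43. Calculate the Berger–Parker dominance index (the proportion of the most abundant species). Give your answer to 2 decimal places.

0.18

Total N = 44+46+44+41+36+43 = 254, so the proportions are 0.1732, 0.1811, 0.1732, 0.1614, 0.1417, 0.1693 (working shown to 4 dp, full precision carried).
The largest proportion is 0.1811, i.e. d = 0.18 to 2 decimal places.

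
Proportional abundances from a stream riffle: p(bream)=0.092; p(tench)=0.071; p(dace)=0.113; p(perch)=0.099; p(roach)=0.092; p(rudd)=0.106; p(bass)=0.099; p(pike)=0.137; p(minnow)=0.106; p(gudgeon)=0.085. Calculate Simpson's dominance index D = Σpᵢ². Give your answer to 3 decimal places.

0.103

D = 0.092² + 0.071² + 0.113² + 0.099² + 0.092² + 0.106² + 0.099² + 0.137² + 0.106² + 0.085² = 0.00846 + 0.00504 + 0.01277 + 0.00980 + 0.00846 + 0.01124 + 0.00980 + 0.01877 + 0.01124 + 0.00723 = 0.10281 (working shown to 5 dp, full precision carried).
To 3 decimal places, D = 0.103.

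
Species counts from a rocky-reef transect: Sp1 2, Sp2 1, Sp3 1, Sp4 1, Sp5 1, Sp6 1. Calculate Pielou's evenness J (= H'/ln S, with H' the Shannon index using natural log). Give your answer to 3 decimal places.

0.976

Total N = 2+1+1+1+1+1 = 7, so the proportions are 0.28571, 0.14286, 0.14286, 0.14286, 0.14286, 0.14286 (working shown to 5 dp, full precision carried).
H' = −Σ pᵢ ln pᵢ = −((-0.35793) + (-0.27799) + (-0.27799) + (-0.27799) + (-0.27799) + (-0.27799)) = 1.74787.
With S = 6 species, ln S = 1.79176, so J = 1.74787/1.79176 = 0.97550, i.e. 0.976 to 3 decimal places.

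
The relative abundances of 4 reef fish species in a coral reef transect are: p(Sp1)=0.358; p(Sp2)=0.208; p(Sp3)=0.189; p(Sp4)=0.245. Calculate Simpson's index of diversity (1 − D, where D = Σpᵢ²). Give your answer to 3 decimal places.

0.733

D = 0.358² + 0.208² + 0.189² + 0.245² = 0.12816 + 0.04326 + 0.03572 + 0.06002 = 0.26717 (working shown to 5 dp, full precision carried).
So 1 − D = 0.73283, i.e. 0.733 to 3 decimal places.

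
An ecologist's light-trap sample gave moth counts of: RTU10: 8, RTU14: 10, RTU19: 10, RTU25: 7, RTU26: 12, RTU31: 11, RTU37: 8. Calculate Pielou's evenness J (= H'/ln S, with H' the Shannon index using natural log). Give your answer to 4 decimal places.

Total N = 8+10+10+7+12+11+8 = 66, so the proportions are 0.121212, 0.151515, 0.151515, 0.106061, 0.181818, 0.166667, 0.121212 (working shown to 6 dp, full precision carried).
H' = −Σ pᵢ ln pᵢ = −((-0.255783) + (-0.285920) + (-0.285920) + (-0.237973) + (-0.309954) + (-0.298627) + (-0.255783)) = 1.929960.
With S = 7 species, ln S = 1.945910, so J = 1.929960/1.945910 = 0.991803, i.e. 0.9918 to 4 decimal places.

0.9918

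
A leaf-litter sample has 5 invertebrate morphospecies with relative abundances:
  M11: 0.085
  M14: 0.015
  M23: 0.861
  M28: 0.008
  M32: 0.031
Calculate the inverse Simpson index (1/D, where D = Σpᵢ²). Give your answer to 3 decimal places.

1.334

D = 0.085² + 0.015² + 0.861² + 0.008² + 0.031² = 0.007225 + 0.000225 + 0.741321 + 0.000064 + 0.000961 = 0.749796 (working shown to 6 dp, full precision carried).
So 1/D = 1.33370, i.e. 1.334 to 3 decimal places.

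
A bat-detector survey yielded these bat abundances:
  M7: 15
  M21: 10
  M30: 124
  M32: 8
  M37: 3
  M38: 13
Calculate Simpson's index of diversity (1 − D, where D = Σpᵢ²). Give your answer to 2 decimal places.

0.47

Total N = 15+10+124+8+3+13 = 173, so the proportions are 0.0867, 0.0578, 0.7168, 0.0462, 0.0173, 0.0751 (working shown to 4 dp, full precision carried).
D = 0.0867² + 0.0578² + 0.7168² + 0.0462² + 0.0173² + 0.0751² = 0.0075 + 0.0033 + 0.5137 + 0.0021 + 0.0003 + 0.0056 = 0.5327.
So 1 − D = 0.4673, i.e. 0.47 to 2 decimal places.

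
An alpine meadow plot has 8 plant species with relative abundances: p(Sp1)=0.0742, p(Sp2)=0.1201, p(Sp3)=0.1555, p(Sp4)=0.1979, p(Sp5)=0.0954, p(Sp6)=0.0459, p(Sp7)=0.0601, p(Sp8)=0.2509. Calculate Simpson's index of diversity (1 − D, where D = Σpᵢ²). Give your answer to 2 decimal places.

D = 0.0742² + 0.1201² + 0.1555² + 0.1979² + 0.0954² + 0.0459² + 0.0601² + 0.2509² = 0.0055 + 0.0144 + 0.0242 + 0.0392 + 0.0091 + 0.0021 + 0.0036 + 0.0630 = 0.1610 (working shown to 4 dp, full precision carried).
So 1 − D = 0.8390, i.e. 0.84 to 2 decimal places.

0.84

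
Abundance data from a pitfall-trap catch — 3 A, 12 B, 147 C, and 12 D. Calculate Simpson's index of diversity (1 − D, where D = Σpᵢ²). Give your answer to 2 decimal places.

0.28

Total N = 3+12+147+12 = 174, so the proportions are 0.0172, 0.069, 0.8448, 0.069 (working shown to 4 dp, full precision carried).
D = 0.0172² + 0.069² + 0.8448² + 0.069² = 0.0003 + 0.0048 + 0.7137 + 0.0048 = 0.7235.
So 1 − D = 0.2765, i.e. 0.28 to 2 decimal places.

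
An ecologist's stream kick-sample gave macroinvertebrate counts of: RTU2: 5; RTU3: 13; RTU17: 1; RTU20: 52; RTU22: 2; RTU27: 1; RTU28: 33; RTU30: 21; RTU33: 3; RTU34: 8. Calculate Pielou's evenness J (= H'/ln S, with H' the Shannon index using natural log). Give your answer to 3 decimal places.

Total N = 5+13+1+52+2+1+33+21+3+8 = 139, so the proportions are 0.03597, 0.09353, 0.00719, 0.3741, 0.01439, 0.00719, 0.23741, 0.15108, 0.02158, 0.05755 (working shown to 5 dp, full precision carried).
H' = −Σ pᵢ ln pᵢ = −((-0.11961) + (-0.22161) + (-0.03550) + (-0.36783) + (-0.06103) + (-0.03550) + (-0.34139) + (-0.28553) + (-0.08279) + (-0.16432)) = 1.71510.
With S = 10 species, ln S = 2.30259, so J = 1.71510/2.30259 = 0.74486, i.e. 0.745 to 3 decimal places.

0.745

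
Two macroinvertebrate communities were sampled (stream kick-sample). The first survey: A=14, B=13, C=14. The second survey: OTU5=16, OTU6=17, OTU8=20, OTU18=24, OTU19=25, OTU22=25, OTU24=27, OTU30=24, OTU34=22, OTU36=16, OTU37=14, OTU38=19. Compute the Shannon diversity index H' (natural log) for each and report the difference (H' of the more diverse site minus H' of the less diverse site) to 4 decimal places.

The first survey: N=41, proportions 0.3414634, 0.3170732, 0.3414634, giving H' = 1.0980124 (working shown to 7 dp, full precision carried).
The second survey: N=249, proportions 0.064257, 0.0682731, 0.0803213, 0.0963855, 0.1004016, 0.1004016, 0.1084337, 0.0963855, 0.0883534, 0.064257, 0.0562249, 0.0763052, giving H' = 2.4645446.
Difference = |1.0980124 − 2.4645446| = 1.3665322, i.e. 1.3665 to 4 decimal places.

1.3665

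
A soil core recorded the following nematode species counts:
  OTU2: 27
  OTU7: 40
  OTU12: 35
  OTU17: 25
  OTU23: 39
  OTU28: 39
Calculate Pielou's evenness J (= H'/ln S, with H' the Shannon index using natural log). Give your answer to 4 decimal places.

0.9910

Total N = 27+40+35+25+39+39 = 205, so the proportions are 0.131707, 0.195122, 0.170732, 0.121951, 0.190244, 0.190244 (working shown to 6 dp, full precision carried).
H' = −Σ pᵢ ln pᵢ = −((-0.266994) + (-0.318855) + (-0.301796) + (-0.256602) + (-0.315700) + (-0.315700)) = 1.775646.
With S = 6 species, ln S = 1.791759, so J = 1.775646/1.791759 = 0.991007, i.e. 0.9910 to 4 decimal places.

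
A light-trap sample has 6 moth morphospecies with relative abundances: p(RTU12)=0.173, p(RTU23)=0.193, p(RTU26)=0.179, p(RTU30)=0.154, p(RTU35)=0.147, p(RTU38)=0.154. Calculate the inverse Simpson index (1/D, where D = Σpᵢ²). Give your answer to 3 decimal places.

D = 0.173² + 0.193² + 0.179² + 0.154² + 0.147² + 0.154² = 0.0299290 + 0.0372490 + 0.0320410 + 0.0237160 + 0.0216090 + 0.0237160 = 0.1682600 (working shown to 7 dp, full precision carried).
So 1/D = 5.94318, i.e. 5.943 to 3 decimal places.

5.943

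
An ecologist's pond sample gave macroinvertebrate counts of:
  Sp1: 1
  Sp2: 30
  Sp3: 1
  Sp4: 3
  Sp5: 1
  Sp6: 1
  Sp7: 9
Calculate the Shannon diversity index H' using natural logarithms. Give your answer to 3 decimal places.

Total N = 1+30+1+3+1+1+9 = 46, so the proportions are 0.02174, 0.65217, 0.02174, 0.06522, 0.02174, 0.02174, 0.19565 (working shown to 5 dp, full precision carried).
Each pᵢ ln pᵢ term: 0.02174×(-3.82864)=-0.08323, 0.65217×(-0.42744)=-0.27877, 0.02174×(-3.82864)=-0.08323, 0.06522×(-2.73003)=-0.17805, 0.02174×(-3.82864)=-0.08323, 0.02174×(-3.82864)=-0.08323, 0.19565×(-1.63142)=-0.31919.
Sum = -1.10893, so H' = 1.109.

1.109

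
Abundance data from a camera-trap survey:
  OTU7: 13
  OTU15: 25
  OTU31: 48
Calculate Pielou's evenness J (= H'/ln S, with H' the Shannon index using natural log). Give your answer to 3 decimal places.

Total N = 13+25+48 = 86, so the proportions are 0.15116, 0.2907, 0.55814 (working shown to 5 dp, full precision carried).
H' = −Σ pᵢ ln pᵢ = −((-0.28561) + (-0.35915) + (-0.32548)) = 0.97023.
With S = 3 species, ln S = 1.09861, so J = 0.97023/1.09861 = 0.88314, i.e. 0.883 to 3 decimal places.

0.883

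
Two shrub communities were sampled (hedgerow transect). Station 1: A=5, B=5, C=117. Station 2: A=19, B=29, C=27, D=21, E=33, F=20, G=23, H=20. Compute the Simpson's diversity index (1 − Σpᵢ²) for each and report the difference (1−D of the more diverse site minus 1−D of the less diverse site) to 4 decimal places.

Station 1: N=127, proportions 0.03937, 0.03937, 0.92126, giving 1−D = 0.148180 (working shown to 6 dp, full precision carried).
Station 2: N=192, proportions 0.098958, 0.151042, 0.140625, 0.109375, 0.171875, 0.104167, 0.119792, 0.104167, giving 1−D = 0.870063.
Difference = |0.148180 − 0.870063| = 0.721883, i.e. 0.7219 to 4 decimal places.

0.7219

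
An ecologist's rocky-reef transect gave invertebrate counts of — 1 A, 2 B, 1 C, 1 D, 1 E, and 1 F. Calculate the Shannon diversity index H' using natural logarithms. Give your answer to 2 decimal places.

Total N = 1+2+1+1+1+1 = 7, so the proportions are 0.1429, 0.2857, 0.1429, 0.1429, 0.1429, 0.1429 (working shown to 4 dp, full precision carried).
Each pᵢ ln pᵢ term: 0.1429×(-1.9459)=-0.2780, 0.2857×(-1.2528)=-0.3579, 0.1429×(-1.9459)=-0.2780, 0.1429×(-1.9459)=-0.2780, 0.1429×(-1.9459)=-0.2780, 0.1429×(-1.9459)=-0.2780.
Sum = -1.7479, so H' = 1.75.

1.75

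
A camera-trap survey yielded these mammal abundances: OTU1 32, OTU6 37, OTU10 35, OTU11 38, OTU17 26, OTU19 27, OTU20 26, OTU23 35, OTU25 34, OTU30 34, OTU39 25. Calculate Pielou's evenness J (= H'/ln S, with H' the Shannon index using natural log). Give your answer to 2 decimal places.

1.00

Total N = 32+37+35+38+26+27+26+35+34+34+25 = 349, so the proportions are 0.0917, 0.106, 0.1003, 0.1089, 0.0745, 0.0774, 0.0745, 0.1003, 0.0974, 0.0974, 0.0716 (working shown to 4 dp, full precision carried).
H' = −Σ pᵢ ln pᵢ = −((-0.2191) + (-0.2379) + (-0.2306) + (-0.2414) + (-0.1935) + (-0.1980) + (-0.1935) + (-0.2306) + (-0.2269) + (-0.2269) + (-0.1888)) = 2.3872.
With S = 11 species, ln S = 2.3979, so J = 2.3872/2.3979 = 0.9955, i.e. 1.00 to 2 decimal places.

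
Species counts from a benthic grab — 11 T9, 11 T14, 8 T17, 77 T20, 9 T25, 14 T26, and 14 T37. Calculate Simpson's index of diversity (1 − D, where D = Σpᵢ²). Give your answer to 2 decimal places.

0.68

Total N = 11+11+8+77+9+14+14 = 144, so the proportions are 0.0764, 0.0764, 0.0556, 0.5347, 0.0625, 0.0972, 0.0972 (working shown to 4 dp, full precision carried).
D = 0.0764² + 0.0764² + 0.0556² + 0.5347² + 0.0625² + 0.0972² + 0.0972² = 0.0058 + 0.0058 + 0.0031 + 0.2859 + 0.0039 + 0.0095 + 0.0095 = 0.3235.
So 1 − D = 0.6765, i.e. 0.68 to 2 decimal places.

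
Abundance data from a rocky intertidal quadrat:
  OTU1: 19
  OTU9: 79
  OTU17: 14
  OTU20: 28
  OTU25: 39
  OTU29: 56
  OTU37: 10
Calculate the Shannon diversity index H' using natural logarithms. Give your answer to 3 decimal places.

Total N = 19+79+14+28+39+56+10 = 245, so the proportions are 0.07755, 0.32245, 0.05714, 0.11429, 0.15918, 0.22857, 0.04082 (working shown to 5 dp, full precision carried).
Each pᵢ ln pᵢ term: 0.07755×(-2.55682)=-0.19828, 0.32245×(-1.13181)=-0.36495, 0.05714×(-2.86220)=-0.16355, 0.11429×(-2.16905)=-0.24789, 0.15918×(-1.83770)=-0.29253, 0.22857×(-1.47591)=-0.33735, 0.04082×(-3.19867)=-0.13056.
Sum = -1.73512, so H' = 1.735.

1.735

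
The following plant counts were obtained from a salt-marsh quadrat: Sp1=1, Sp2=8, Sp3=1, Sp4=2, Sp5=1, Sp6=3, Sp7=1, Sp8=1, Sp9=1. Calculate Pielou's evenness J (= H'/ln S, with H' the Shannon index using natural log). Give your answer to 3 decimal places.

Total N = 1+8+1+2+1+3+1+1+1 = 19, so the proportions are 0.05263, 0.42105, 0.05263, 0.10526, 0.05263, 0.15789, 0.05263, 0.05263, 0.05263 (working shown to 5 dp, full precision carried).
H' = −Σ pᵢ ln pᵢ = −((-0.15497) + (-0.36421) + (-0.15497) + (-0.23698) + (-0.15497) + (-0.29145) + (-0.15497) + (-0.15497) + (-0.15497)) = 1.82246.
With S = 9 species, ln S = 2.19722, so J = 1.82246/2.19722 = 0.82944, i.e. 0.829 to 3 decimal places.

0.829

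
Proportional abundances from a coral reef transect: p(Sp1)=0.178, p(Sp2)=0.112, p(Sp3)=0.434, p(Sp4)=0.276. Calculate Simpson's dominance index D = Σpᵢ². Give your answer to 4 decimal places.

0.3088

D = 0.178² + 0.112² + 0.434² + 0.276² = 0.031684 + 0.012544 + 0.188356 + 0.076176 = 0.308760 (working shown to 6 dp, full precision carried).
To 4 decimal places, D = 0.3088.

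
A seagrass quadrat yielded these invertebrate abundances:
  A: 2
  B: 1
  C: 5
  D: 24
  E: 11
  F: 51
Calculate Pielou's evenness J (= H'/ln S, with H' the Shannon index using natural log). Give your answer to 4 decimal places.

0.6796

Total N = 2+1+5+24+11+51 = 94, so the proportions are 0.021277, 0.010638, 0.053191, 0.255319, 0.117021, 0.542553 (working shown to 6 dp, full precision carried).
H' = −Σ pᵢ ln pᵢ = −((-0.081918) + (-0.048333) + (-0.156056) + (-0.348572) + (-0.251057) + (-0.331755)) = 1.217691.
With S = 6 species, ln S = 1.791759, so J = 1.217691/1.791759 = 0.679606, i.e. 0.6796 to 4 decimal places.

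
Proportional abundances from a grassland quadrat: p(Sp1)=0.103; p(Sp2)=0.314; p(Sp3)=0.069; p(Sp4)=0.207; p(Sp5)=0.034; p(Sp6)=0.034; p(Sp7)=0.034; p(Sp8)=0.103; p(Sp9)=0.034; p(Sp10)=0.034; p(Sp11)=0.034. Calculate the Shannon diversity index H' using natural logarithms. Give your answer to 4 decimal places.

Each pᵢ ln pᵢ term (working shown to 6 dp, full precision carried): 0.103×(-2.273026)=-0.234122, 0.314×(-1.158362)=-0.363726, 0.069×(-2.673649)=-0.184482, 0.207×(-1.575036)=-0.326033, 0.034×(-3.381395)=-0.114967, 0.034×(-3.381395)=-0.114967, 0.034×(-3.381395)=-0.114967, 0.103×(-2.273026)=-0.234122, 0.034×(-3.381395)=-0.114967, 0.034×(-3.381395)=-0.114967, 0.034×(-3.381395)=-0.114967.
Sum = -2.032288, so H' = 2.0323.

2.0323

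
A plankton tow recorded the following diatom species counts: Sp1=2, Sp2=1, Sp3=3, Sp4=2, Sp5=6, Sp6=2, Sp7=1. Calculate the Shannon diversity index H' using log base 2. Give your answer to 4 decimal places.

2.5425

Total N = 2+1+3+2+6+2+1 = 17, so the proportions are 0.117647, 0.058824, 0.176471, 0.117647, 0.352941, 0.117647, 0.058824 (working shown to 6 dp, full precision carried).
Each pᵢ log₂ pᵢ term: 0.117647×(-3.087463)=-0.363231, 0.058824×(-4.087463)=-0.240439, 0.176471×(-2.502500)=-0.441618, 0.117647×(-3.087463)=-0.363231, 0.352941×(-1.502500)=-0.530294, 0.117647×(-3.087463)=-0.363231, 0.058824×(-4.087463)=-0.240439.
Sum = -2.542483, so H' = 2.5425.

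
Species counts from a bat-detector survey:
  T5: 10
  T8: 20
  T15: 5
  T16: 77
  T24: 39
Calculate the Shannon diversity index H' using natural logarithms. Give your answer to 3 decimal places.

Total N = 10+20+5+77+39 = 151, so the proportions are 0.06623, 0.13245, 0.03311, 0.50993, 0.25828 (working shown to 5 dp, full precision carried).
Each pᵢ ln pᵢ term: 0.06623×(-2.71469)=-0.17978, 0.13245×(-2.02155)=-0.26775, 0.03311×(-3.40784)=-0.11284, 0.50993×(-0.67347)=-0.34343, 0.25828×(-1.35372)=-0.34964.
Sum = -1.25344, so H' = 1.253.

1.253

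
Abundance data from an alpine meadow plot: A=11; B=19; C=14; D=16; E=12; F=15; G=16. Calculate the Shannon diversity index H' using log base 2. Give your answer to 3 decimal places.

Total N = 11+19+14+16+12+15+16 = 103, so the proportions are 0.1068, 0.18447, 0.13592, 0.15534, 0.1165, 0.14563, 0.15534 (working shown to 5 dp, full precision carried).
Each pᵢ log₂ pᵢ term: 0.1068×(-3.22707)=-0.34464, 0.18447×(-2.43857)=-0.44983, 0.13592×(-2.87915)=-0.39134, 0.15534×(-2.68650)=-0.41732, 0.1165×(-3.10154)=-0.36134, 0.14563×(-2.77961)=-0.40480, 0.15534×(-2.68650)=-0.41732.
Sum = -2.78660, so H' = 2.787.

2.787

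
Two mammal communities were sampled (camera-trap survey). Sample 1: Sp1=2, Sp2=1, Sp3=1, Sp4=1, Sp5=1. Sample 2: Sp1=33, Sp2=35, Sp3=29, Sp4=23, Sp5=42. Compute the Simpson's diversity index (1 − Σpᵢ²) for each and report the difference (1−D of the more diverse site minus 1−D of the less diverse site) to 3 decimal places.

0.015

Sample 1: N=6, proportions 0.33333, 0.16667, 0.16667, 0.16667, 0.16667, giving 1−D = 0.77778 (working shown to 5 dp, full precision carried).
Sample 2: N=162, proportions 0.2037, 0.21605, 0.17901, 0.14198, 0.25926, giving 1−D = 0.79241.
Difference = |0.77778 − 0.79241| = 0.01463, i.e. 0.015 to 3 decimal places.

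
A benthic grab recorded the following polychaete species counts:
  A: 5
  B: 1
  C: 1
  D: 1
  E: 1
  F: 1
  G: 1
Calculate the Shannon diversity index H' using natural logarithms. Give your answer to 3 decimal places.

Total N = 5+1+1+1+1+1+1 = 11, so the proportions are 0.45455, 0.09091, 0.09091, 0.09091, 0.09091, 0.09091, 0.09091 (working shown to 5 dp, full precision carried).
Each pᵢ ln pᵢ term: 0.45455×(-0.78846)=-0.35839, 0.09091×(-2.39790)=-0.21799, 0.09091×(-2.39790)=-0.21799, 0.09091×(-2.39790)=-0.21799, 0.09091×(-2.39790)=-0.21799, 0.09091×(-2.39790)=-0.21799, 0.09091×(-2.39790)=-0.21799.
Sum = -1.66633, so H' = 1.666.

1.666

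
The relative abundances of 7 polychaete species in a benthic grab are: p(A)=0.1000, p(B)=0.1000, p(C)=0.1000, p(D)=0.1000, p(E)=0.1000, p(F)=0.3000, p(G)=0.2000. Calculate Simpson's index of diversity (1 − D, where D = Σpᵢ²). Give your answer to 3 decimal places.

0.820

D = 0.1² + 0.1² + 0.1² + 0.1² + 0.1² + 0.3² + 0.2² = 0.01000 + 0.01000 + 0.01000 + 0.01000 + 0.01000 + 0.09000 + 0.04000 = 0.18000 (working shown to 5 dp, full precision carried).
So 1 − D = 0.82000, i.e. 0.820 to 3 decimal places.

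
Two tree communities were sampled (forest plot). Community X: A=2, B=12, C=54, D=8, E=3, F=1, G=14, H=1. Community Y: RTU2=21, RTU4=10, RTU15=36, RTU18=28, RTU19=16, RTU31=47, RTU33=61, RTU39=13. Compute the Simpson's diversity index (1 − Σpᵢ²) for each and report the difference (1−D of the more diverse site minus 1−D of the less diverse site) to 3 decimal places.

0.203

Community X: N=95, proportions 0.02105, 0.12632, 0.56842, 0.08421, 0.03158, 0.01053, 0.14737, 0.01053, giving 1−D = 0.63047 (working shown to 5 dp, full precision carried).
Community Y: N=232, proportions 0.09052, 0.0431, 0.15517, 0.12069, 0.06897, 0.20259, 0.26293, 0.05603, giving 1−D = 0.83323.
Difference = |0.63047 − 0.83323| = 0.20276, i.e. 0.203 to 3 decimal places.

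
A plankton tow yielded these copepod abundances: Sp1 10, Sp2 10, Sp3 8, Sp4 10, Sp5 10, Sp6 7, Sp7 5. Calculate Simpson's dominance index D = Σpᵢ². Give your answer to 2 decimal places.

Total N = 10+10+8+10+10+7+5 = 60, so the proportions are 0.1667, 0.1667, 0.1333, 0.1667, 0.1667, 0.1167, 0.0833 (working shown to 4 dp, full precision carried).
D = 0.1667² + 0.1667² + 0.1333² + 0.1667² + 0.1667² + 0.1167² + 0.0833² = 0.0278 + 0.0278 + 0.0178 + 0.0278 + 0.0278 + 0.0136 + 0.0069 = 0.1494.
To 2 decimal places, D = 0.15.

0.15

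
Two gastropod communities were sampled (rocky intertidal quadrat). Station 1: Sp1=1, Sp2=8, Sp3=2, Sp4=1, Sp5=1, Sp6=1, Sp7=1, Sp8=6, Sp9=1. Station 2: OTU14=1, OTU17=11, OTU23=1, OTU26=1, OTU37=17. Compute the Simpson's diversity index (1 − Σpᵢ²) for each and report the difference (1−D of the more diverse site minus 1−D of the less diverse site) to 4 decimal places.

Station 1: N=22, proportions 0.045455, 0.363636, 0.090909, 0.045455, 0.045455, 0.045455, 0.045455, 0.272727, 0.045455, giving 1−D = 0.772727 (working shown to 6 dp, full precision carried).
Station 2: N=31, proportions 0.032258, 0.354839, 0.032258, 0.032258, 0.548387, giving 1−D = 0.570239.
Difference = |0.772727 − 0.570239| = 0.202488, i.e. 0.2025 to 4 decimal places.

0.2025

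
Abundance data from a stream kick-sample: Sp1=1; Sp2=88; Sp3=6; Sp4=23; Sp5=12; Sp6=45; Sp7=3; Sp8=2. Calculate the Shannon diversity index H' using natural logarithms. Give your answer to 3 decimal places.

1.400

Total N = 1+88+6+23+12+45+3+2 = 180, so the proportions are 0.00556, 0.48889, 0.03333, 0.12778, 0.06667, 0.25, 0.01667, 0.01111 (working shown to 5 dp, full precision carried).
Each pᵢ ln pᵢ term: 0.00556×(-5.19296)=-0.02885, 0.48889×(-0.71562)=-0.34986, 0.03333×(-3.40120)=-0.11337, 0.12778×(-2.05746)=-0.26290, 0.06667×(-2.70805)=-0.18054, 0.25×(-1.38629)=-0.34657, 0.01667×(-4.09434)=-0.06824, 0.01111×(-4.49981)=-0.05000.
Sum = -1.40033, so H' = 1.400.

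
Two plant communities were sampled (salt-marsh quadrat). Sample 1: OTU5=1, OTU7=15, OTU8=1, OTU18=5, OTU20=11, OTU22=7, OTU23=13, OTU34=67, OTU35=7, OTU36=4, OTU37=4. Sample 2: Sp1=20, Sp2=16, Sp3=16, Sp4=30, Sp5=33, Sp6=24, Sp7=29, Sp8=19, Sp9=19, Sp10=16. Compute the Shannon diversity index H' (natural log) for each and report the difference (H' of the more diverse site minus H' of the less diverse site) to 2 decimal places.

0.53

Sample 1: N=135, proportions 0.0074, 0.1111, 0.0074, 0.037, 0.0815, 0.0519, 0.0963, 0.4963, 0.0519, 0.0296, 0.0296, giving H' = 1.7317 (working shown to 4 dp, full precision carried).
Sample 2: N=222, proportions 0.0901, 0.0721, 0.0721, 0.1351, 0.1486, 0.1081, 0.1306, 0.0856, 0.0856, 0.0721, giving H' = 2.2665.
Difference = |1.7317 − 2.2665| = 0.5348, i.e. 0.53 to 2 decimal places.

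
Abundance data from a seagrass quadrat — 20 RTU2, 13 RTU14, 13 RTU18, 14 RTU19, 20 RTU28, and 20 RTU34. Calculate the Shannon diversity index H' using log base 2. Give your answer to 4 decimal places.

2.5556

Total N = 20+13+13+14+20+20 = 100, so the proportions are 0.2, 0.13, 0.13, 0.14, 0.2, 0.2 (working shown to 6 dp, full precision carried).
Each pᵢ log₂ pᵢ term: 0.2×(-2.321928)=-0.464386, 0.13×(-2.943416)=-0.382644, 0.13×(-2.943416)=-0.382644, 0.14×(-2.836501)=-0.397110, 0.2×(-2.321928)=-0.464386, 0.2×(-2.321928)=-0.464386.
Sum = -2.555555, so H' = 2.5556.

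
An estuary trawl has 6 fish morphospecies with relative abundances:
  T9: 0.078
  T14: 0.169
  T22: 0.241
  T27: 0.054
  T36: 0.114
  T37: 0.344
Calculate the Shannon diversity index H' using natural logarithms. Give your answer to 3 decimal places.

1.615

Each pᵢ ln pᵢ term (working shown to 5 dp, full precision carried): 0.078×(-2.55105)=-0.19898, 0.169×(-1.77786)=-0.30046, 0.241×(-1.42296)=-0.34293, 0.054×(-2.91877)=-0.15761, 0.114×(-2.17156)=-0.24756, 0.344×(-1.06711)=-0.36709.
Sum = -1.61463, so H' = 1.615.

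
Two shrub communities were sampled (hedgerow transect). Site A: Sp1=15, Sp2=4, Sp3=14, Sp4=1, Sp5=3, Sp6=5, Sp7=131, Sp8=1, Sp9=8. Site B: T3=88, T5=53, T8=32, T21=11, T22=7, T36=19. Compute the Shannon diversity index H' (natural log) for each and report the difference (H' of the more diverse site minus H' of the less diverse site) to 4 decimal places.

0.3993

Site A: N=182, proportions 0.0824176, 0.021978, 0.0769231, 0.0054945, 0.0164835, 0.0274725, 0.7197802, 0.0054945, 0.043956, giving H' = 1.0845444 (working shown to 7 dp, full precision carried).
Site B: N=210, proportions 0.4190476, 0.252381, 0.152381, 0.052381, 0.0333333, 0.0904762, giving H' = 1.4838827.
Difference = |1.0845444 − 1.4838827| = 0.3993383, i.e. 0.3993 to 4 decimal places.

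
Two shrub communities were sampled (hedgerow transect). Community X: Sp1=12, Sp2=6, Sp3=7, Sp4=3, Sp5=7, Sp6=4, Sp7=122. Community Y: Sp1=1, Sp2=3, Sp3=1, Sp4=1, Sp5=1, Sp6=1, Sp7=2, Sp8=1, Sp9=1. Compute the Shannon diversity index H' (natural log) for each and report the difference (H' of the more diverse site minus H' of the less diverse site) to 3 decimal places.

Community X: N=161, proportions 0.07453, 0.03727, 0.04348, 0.01863, 0.04348, 0.02484, 0.75776, giving H' = 0.96498 (working shown to 5 dp, full precision carried).
Community Y: N=12, proportions 0.08333, 0.25, 0.08333, 0.08333, 0.08333, 0.08333, 0.16667, 0.08333, 0.08333, giving H' = 2.09473.
Difference = |0.96498 − 2.09473| = 1.12975, i.e. 1.130 to 3 decimal places.

1.130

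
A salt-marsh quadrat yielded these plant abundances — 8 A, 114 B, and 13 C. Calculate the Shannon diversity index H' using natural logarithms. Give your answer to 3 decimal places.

0.536

Total N = 8+114+13 = 135, so the proportions are 0.05926, 0.84444, 0.0963 (working shown to 5 dp, full precision carried).
Each pᵢ ln pᵢ term: 0.05926×(-2.82583)=-0.16746, 0.84444×(-0.16908)=-0.14278, 0.0963×(-2.34033)=-0.22536.
Sum = -0.53560, so H' = 0.536.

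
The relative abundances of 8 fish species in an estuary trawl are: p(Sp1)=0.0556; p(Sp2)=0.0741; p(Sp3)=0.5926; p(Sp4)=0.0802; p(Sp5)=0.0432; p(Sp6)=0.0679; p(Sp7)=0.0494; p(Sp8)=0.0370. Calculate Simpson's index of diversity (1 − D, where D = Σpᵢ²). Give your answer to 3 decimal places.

0.624

D = 0.0556² + 0.0741² + 0.5926² + 0.0802² + 0.0432² + 0.0679² + 0.0494² + 0.037² = 0.00309 + 0.00549 + 0.35117 + 0.00643 + 0.00187 + 0.00461 + 0.00244 + 0.00137 = 0.37647 (working shown to 5 dp, full precision carried).
So 1 − D = 0.62353, i.e. 0.624 to 3 decimal places.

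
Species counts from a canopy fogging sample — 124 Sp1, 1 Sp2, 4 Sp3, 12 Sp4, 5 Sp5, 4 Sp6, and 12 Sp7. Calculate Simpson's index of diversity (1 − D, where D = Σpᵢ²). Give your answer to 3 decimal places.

Total N = 124+1+4+12+5+4+12 = 162, so the proportions are 0.76543, 0.00617, 0.02469, 0.07407, 0.03086, 0.02469, 0.07407 (working shown to 5 dp, full precision carried).
D = 0.76543² + 0.00617² + 0.02469² + 0.07407² + 0.03086² + 0.02469² + 0.07407² = 0.58589 + 0.00004 + 0.00061 + 0.00549 + 0.00095 + 0.00061 + 0.00549 = 0.59907.
So 1 − D = 0.40093, i.e. 0.401 to 3 decimal places.

0.401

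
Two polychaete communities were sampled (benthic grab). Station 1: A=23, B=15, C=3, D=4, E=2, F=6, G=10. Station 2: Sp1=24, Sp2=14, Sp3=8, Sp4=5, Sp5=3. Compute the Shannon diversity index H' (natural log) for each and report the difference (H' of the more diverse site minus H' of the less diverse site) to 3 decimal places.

0.281

Station 1: N=63, proportions 0.36508, 0.2381, 0.04762, 0.06349, 0.03175, 0.09524, 0.15873, giving H' = 1.65518 (working shown to 5 dp, full precision carried).
Station 2: N=54, proportions 0.44444, 0.25926, 0.14815, 0.09259, 0.05556, giving H' = 1.37419.
Difference = |1.65518 − 1.37419| = 0.28099, i.e. 0.281 to 3 decimal places.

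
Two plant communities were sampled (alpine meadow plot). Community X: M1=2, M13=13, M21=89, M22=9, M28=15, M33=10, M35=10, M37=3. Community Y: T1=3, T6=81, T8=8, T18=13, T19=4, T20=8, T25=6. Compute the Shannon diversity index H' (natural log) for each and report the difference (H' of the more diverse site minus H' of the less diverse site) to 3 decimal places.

0.197

Community X: N=151, proportions 0.01325, 0.08609, 0.5894, 0.0596, 0.09934, 0.06623, 0.06623, 0.01987, giving H' = 1.41488 (working shown to 5 dp, full precision carried).
Community Y: N=123, proportions 0.02439, 0.65854, 0.06504, 0.10569, 0.03252, 0.06504, 0.04878, giving H' = 1.21741.
Difference = |1.41488 − 1.21741| = 0.19747, i.e. 0.197 to 3 decimal places.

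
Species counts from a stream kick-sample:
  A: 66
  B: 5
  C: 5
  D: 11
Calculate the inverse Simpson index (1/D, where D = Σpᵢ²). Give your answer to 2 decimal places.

Total N = 66+5+5+11 = 87, so the proportions are 0.75862, 0.05747, 0.05747, 0.12644 (working shown to 5 dp, full precision carried).
D = 0.75862² + 0.05747² + 0.05747² + 0.12644² = 0.57551 + 0.00330 + 0.00330 + 0.01599 = 0.59810.
So 1/D = 1.6720, i.e. 1.67 to 2 decimal places.

1.67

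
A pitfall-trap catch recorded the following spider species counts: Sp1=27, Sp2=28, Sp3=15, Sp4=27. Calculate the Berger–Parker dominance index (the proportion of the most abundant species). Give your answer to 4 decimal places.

Total N = 27+28+15+27 = 97, so the proportions are 0.278351, 0.28866, 0.154639, 0.278351 (working shown to 6 dp, full precision carried).
The largest proportion is 0.28866, i.e. d = 0.2887 to 4 decimal places.

0.2887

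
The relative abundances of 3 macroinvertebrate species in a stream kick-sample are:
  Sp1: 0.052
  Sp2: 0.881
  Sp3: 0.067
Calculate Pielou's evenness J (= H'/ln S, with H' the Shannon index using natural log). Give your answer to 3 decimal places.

0.406

H' = −Σ pᵢ ln pᵢ = −((-0.15374) + (-0.11162) + (-0.18111)) = 0.44646 (working shown to 5 dp, full precision carried).
With S = 3 species, ln S = 1.09861, so J = 0.44646/1.09861 = 0.40639, i.e. 0.406 to 3 decimal places.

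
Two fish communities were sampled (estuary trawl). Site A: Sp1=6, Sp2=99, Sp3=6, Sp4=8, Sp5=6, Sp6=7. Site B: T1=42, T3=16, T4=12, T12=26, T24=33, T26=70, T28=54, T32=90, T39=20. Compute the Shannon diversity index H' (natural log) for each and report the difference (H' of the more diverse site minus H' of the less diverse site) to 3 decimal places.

Site A: N=132, proportions 0.04545, 0.75, 0.04545, 0.06061, 0.04545, 0.05303, giving H' = 0.96291 (working shown to 5 dp, full precision carried).
Site B: N=363, proportions 0.1157, 0.04408, 0.03306, 0.07163, 0.09091, 0.19284, 0.14876, 0.24793, 0.0551, giving H' = 2.01298.
Difference = |0.96291 − 2.01298| = 1.05007, i.e. 1.050 to 3 decimal places.

1.050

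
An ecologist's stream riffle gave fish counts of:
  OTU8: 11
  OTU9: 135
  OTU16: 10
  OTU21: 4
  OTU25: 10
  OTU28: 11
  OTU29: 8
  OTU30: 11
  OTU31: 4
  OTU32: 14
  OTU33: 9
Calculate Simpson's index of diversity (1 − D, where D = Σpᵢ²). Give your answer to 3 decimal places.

Total N = 11+135+10+4+10+11+8+11+4+14+9 = 227, so the proportions are 0.04846, 0.59471, 0.04405, 0.01762, 0.04405, 0.04846, 0.03524, 0.04846, 0.01762, 0.06167, 0.03965 (working shown to 5 dp, full precision carried).
D = 0.04846² + 0.59471² + 0.04405² + 0.01762² + 0.04405² + 0.04846² + 0.03524² + 0.04846² + 0.01762² + 0.06167² + 0.03965² = 0.00235 + 0.35368 + 0.00194 + 0.00031 + 0.00194 + 0.00235 + 0.00124 + 0.00235 + 0.00031 + 0.00380 + 0.00157 = 0.37185.
So 1 − D = 0.62815, i.e. 0.628 to 3 decimal places.

0.628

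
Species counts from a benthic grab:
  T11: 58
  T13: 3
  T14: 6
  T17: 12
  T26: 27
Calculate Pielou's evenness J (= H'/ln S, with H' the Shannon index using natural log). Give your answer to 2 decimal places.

Total N = 58+3+6+12+27 = 106, so the proportions are 0.5472, 0.0283, 0.0566, 0.1132, 0.2547 (working shown to 4 dp, full precision carried).
H' = −Σ pᵢ ln pᵢ = −((-0.3299) + (-0.1009) + (-0.1625) + (-0.2466) + (-0.3484)) = 1.1884.
With S = 5 species, ln S = 1.6094, so J = 1.1884/1.6094 = 0.7384, i.e. 0.74 to 2 decimal places.

0.74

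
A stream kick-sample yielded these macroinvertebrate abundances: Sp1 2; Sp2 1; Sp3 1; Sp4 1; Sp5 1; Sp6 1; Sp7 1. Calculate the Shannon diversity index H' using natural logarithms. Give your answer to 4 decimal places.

1.9062

Total N = 2+1+1+1+1+1+1 = 8, so the proportions are 0.25, 0.125, 0.125, 0.125, 0.125, 0.125, 0.125 (working shown to 6 dp, full precision carried).
Each pᵢ ln pᵢ term: 0.25×(-1.386294)=-0.346574, 0.125×(-2.079442)=-0.259930, 0.125×(-2.079442)=-0.259930, 0.125×(-2.079442)=-0.259930, 0.125×(-2.079442)=-0.259930, 0.125×(-2.079442)=-0.259930, 0.125×(-2.079442)=-0.259930.
Sum = -1.906155, so H' = 1.9062.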